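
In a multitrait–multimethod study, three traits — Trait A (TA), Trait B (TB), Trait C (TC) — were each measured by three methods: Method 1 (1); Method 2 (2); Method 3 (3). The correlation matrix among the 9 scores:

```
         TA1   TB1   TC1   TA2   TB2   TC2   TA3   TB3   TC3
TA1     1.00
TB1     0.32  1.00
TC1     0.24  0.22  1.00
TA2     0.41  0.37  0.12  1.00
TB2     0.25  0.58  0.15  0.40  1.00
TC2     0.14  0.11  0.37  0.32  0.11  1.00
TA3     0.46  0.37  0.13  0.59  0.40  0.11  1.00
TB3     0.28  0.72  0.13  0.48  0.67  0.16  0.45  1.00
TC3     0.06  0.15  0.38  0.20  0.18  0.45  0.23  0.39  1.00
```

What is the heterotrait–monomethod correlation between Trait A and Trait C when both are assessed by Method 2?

Different traits, same method: r(TA2, TC2) = 0.32.

0.32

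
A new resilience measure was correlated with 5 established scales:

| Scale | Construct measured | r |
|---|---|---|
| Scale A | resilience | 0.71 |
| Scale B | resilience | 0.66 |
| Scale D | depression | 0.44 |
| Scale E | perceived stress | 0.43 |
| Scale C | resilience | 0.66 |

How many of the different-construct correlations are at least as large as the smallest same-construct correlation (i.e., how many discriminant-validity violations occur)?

0

Convergent (same construct = resilience): Scale A, Scale B, Scale C.
Smallest convergent = 0.66. Discriminant values: 0.44, 0.43; count ≥ 0.66 → 0.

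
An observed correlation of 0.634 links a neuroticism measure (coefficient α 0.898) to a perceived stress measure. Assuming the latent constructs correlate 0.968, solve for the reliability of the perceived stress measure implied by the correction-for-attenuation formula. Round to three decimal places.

r_true = r_obs / √(r_xx · r_yy) ⇒ 0.968 = 0.634 / √(0.898 · r_yy).
√(0.898 · r_yy) = 0.634 / 0.968 = 0.6550; 0.898 · r_yy = 0.4290; r_yy = 0.4290 / 0.898 ≈ 0.478.

0.478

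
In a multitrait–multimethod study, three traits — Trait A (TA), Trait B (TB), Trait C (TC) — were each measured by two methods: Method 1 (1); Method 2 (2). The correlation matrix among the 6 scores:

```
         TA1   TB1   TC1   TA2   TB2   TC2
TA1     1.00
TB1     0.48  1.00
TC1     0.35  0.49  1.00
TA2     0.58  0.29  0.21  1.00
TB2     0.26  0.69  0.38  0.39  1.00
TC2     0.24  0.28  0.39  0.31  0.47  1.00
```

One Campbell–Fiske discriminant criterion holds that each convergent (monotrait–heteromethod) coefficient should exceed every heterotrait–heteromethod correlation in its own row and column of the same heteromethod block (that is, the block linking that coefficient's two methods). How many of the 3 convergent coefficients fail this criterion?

0

Each convergent coefficient versus the relevant comparison correlations:
TA (methods 1·2): 0.58 vs {0.26, 0.29, 0.24, 0.21} → pass.
TB (methods 1·2): 0.69 vs {0.29, 0.26, 0.28, 0.38} → pass.
TC (methods 1·2): 0.39 vs {0.21, 0.24, 0.38, 0.28} → pass.
0 of 3 fail.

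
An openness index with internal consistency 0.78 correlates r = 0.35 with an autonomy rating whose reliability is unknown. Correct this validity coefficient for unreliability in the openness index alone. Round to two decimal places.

0.40

Single correction: r_c = r_obs / √r_xx = 0.35 / √0.78 = 0.35 / 0.8832 ≈ 0.40.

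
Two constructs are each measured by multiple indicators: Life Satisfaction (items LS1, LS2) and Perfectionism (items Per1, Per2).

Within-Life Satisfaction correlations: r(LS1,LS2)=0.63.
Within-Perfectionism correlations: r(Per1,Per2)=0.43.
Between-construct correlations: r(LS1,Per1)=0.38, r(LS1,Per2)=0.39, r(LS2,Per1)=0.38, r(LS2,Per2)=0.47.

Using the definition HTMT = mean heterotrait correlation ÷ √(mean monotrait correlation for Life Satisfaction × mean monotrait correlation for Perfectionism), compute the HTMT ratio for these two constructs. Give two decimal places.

0.78

Between-construct mean = 1.62/4 = 0.4050.
Mean within-LS = 0.63/1 = 0.6300; mean within-Per = 0.43/1 = 0.4300.
Geometric mean = √(0.6300 × 0.4300) = 0.5205.
HTMT = 0.4050 / 0.5205 = 0.78.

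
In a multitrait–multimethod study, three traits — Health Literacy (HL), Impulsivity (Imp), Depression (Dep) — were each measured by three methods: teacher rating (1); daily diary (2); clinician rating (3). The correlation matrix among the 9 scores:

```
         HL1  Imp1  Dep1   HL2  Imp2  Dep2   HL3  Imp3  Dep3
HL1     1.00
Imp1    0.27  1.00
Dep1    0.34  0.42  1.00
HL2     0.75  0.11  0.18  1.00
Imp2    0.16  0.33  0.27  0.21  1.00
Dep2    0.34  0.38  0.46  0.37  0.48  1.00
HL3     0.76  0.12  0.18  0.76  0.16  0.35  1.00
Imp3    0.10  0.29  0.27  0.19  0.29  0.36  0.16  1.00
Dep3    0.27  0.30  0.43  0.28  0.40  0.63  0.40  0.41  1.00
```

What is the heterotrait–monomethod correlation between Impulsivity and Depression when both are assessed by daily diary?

Different traits, same method: r(Imp2, Dep2) = 0.48.

0.48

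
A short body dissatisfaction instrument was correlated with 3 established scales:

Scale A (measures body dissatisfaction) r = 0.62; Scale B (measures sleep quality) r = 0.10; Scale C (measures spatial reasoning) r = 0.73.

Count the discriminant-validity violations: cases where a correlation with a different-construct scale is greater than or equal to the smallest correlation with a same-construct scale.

1

Convergent (same construct = body dissatisfaction): Scale A.
Smallest convergent = 0.62. Discriminant values: 0.10, 0.73; count ≥ 0.62 → 1.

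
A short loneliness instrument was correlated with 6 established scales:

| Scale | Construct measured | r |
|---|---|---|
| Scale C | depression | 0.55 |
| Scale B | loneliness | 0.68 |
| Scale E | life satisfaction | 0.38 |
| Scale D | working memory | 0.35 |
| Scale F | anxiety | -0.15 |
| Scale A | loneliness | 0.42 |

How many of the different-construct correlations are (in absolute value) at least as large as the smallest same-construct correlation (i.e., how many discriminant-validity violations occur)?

Convergent (same construct = loneliness): Scale B, Scale A.
Smallest convergent = 0.42. Discriminant |r|: 0.55, 0.38, 0.35, 0.15; count ≥ 0.42 → 1.

1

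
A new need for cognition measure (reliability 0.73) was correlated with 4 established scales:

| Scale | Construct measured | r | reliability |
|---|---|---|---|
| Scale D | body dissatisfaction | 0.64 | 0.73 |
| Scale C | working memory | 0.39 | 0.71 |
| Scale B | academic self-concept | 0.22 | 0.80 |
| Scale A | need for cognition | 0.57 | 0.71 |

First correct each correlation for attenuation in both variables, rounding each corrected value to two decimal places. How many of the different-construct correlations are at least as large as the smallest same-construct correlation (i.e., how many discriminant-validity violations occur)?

1

Disattenuated r (r / √(r_scale · r_new)):
  Scale D (disc): 0.64 / √(0.73·0.73) = 0.88
  Scale C (disc): 0.39 / √(0.71·0.73) = 0.54
  Scale B (disc): 0.22 / √(0.80·0.73) = 0.29
  Scale A (conv): 0.57 / √(0.71·0.73) = 0.79
Smallest convergent = 0.79. Discriminant values: 0.88, 0.54, 0.29; count ≥ 0.79 → 1.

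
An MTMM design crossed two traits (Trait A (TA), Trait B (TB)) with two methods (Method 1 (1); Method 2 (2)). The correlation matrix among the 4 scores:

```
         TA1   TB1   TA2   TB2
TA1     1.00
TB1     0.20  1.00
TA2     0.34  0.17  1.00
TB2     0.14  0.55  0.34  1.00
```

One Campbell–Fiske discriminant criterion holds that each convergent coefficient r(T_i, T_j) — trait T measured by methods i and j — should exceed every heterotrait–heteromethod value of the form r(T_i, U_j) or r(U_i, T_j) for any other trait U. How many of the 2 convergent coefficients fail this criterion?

Convergent coefficients and their comparison sets:
TA (methods 1·2): 0.34 vs {0.14, 0.17} → pass.
TB (methods 1·2): 0.55 vs {0.17, 0.14} → pass.
0 of 2 fail.

0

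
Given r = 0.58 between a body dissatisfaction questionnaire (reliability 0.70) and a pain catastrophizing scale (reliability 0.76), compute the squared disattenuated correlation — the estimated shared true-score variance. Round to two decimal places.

Disattenuated r = 0.58 / √(0.70 × 0.76) = 0.58 / 0.7294 = 0.7952.
Shared true-score variance = 0.7952² = 0.6323 ≈ 0.63.

0.63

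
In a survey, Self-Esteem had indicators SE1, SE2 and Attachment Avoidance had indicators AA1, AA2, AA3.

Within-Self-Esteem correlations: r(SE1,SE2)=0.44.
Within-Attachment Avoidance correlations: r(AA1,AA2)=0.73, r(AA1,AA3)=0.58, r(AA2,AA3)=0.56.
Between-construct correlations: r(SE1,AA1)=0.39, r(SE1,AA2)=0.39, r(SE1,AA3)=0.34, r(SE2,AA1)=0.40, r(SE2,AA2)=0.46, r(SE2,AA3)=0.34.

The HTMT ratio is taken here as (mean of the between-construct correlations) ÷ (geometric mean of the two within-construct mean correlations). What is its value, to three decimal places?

0.738

Mean between = 2.32/6 = 0.3867.
Mean within-SE = 0.44/1 = 0.4400; mean within-AA = 1.87/3 = 0.6233.
Geometric mean = √(0.4400 × 0.6233) = 0.5237.
HTMT = 0.3867 / 0.5237 = 0.738.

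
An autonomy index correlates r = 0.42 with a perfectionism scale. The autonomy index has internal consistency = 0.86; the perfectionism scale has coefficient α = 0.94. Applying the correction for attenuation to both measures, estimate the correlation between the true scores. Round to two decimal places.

r_true = r_obs / √(r_xx · r_yy) = 0.42 / √(0.86 × 0.94) = 0.42 / √0.8084 = 0.42 / 0.8991 ≈ 0.47.

0.47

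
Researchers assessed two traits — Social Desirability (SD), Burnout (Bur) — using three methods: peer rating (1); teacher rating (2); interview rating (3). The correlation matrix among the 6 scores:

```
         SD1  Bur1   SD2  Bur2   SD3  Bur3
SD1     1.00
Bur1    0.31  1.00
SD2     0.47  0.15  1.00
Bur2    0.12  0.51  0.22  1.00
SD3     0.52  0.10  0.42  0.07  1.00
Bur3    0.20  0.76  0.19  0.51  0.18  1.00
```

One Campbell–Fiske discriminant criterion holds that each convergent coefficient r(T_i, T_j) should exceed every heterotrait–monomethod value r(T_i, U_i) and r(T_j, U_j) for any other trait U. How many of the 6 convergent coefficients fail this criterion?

0

Each convergent coefficient versus the relevant comparison correlations:
SD (methods 1·2): 0.47 vs {0.31, 0.22} → pass.
SD (methods 1·3): 0.52 vs {0.31, 0.18} → pass.
SD (methods 2·3): 0.42 vs {0.22, 0.18} → pass.
Bur (methods 1·2): 0.51 vs {0.31, 0.22} → pass.
Bur (methods 1·3): 0.76 vs {0.31, 0.18} → pass.
Bur (methods 2·3): 0.51 vs {0.22, 0.18} → pass.
0 of 6 fail.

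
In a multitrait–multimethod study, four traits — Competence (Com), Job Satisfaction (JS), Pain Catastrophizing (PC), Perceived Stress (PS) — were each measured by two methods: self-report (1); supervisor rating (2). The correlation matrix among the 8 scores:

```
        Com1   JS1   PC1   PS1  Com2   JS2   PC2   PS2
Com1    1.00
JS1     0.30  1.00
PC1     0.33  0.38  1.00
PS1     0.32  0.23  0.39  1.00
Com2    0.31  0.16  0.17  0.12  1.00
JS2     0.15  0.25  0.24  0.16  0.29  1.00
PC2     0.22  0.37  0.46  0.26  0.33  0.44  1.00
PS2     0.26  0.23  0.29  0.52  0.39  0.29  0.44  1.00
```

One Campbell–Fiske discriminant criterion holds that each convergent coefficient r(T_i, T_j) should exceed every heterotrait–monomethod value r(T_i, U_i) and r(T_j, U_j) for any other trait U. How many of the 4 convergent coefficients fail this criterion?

Checking each validity diagonal entry against its comparison values:
Com (methods 1·2): 0.31 vs {0.30, 0.29, 0.33, 0.33, 0.32, 0.39} → fail.
JS (methods 1·2): 0.25 vs {0.30, 0.29, 0.38, 0.44, 0.23, 0.29} → fail.
PC (methods 1·2): 0.46 vs {0.33, 0.33, 0.38, 0.44, 0.39, 0.44} → pass.
PS (methods 1·2): 0.52 vs {0.32, 0.39, 0.23, 0.29, 0.39, 0.44} → pass.
2 of 4 fail.

2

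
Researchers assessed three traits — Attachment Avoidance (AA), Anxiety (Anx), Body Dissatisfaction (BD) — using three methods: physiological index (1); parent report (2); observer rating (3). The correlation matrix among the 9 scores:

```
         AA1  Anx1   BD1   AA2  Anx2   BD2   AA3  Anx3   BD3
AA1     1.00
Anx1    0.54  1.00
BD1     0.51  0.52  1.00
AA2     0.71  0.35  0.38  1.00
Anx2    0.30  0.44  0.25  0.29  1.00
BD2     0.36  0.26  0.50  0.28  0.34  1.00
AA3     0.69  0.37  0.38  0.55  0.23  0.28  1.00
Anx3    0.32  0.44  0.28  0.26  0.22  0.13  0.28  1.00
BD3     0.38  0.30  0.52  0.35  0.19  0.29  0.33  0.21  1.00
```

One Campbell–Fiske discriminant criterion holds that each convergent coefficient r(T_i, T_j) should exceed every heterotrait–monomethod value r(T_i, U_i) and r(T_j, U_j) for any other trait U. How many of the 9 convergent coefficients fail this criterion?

Convergent coefficients and their comparison sets:
AA (methods 1·2): 0.71 vs {0.54, 0.29, 0.51, 0.28} → pass.
AA (methods 1·3): 0.69 vs {0.54, 0.28, 0.51, 0.33} → pass.
AA (methods 2·3): 0.55 vs {0.29, 0.28, 0.28, 0.33} → pass.
Anx (methods 1·2): 0.44 vs {0.54, 0.29, 0.52, 0.34} → fail.
Anx (methods 1·3): 0.44 vs {0.54, 0.28, 0.52, 0.21} → fail.
Anx (methods 2·3): 0.22 vs {0.29, 0.28, 0.34, 0.21} → fail.
BD (methods 1·2): 0.50 vs {0.51, 0.28, 0.52, 0.34} → fail.
BD (methods 1·3): 0.52 vs {0.51, 0.33, 0.52, 0.21} → fail.
BD (methods 2·3): 0.29 vs {0.28, 0.33, 0.34, 0.21} → fail.
6 of 9 fail.

6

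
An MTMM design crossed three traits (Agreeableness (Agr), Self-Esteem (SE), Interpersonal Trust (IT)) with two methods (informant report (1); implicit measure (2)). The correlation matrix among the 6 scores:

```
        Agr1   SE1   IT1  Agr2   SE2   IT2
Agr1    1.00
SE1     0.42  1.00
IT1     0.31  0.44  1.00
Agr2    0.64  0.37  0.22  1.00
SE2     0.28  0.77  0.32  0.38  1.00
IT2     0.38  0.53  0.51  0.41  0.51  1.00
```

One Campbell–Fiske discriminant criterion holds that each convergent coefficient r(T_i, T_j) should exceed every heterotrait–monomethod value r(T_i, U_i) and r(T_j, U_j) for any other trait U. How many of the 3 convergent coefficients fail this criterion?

Each convergent coefficient versus the relevant comparison correlations:
Agr (methods 1·2): 0.64 vs {0.42, 0.38, 0.31, 0.41} → pass.
SE (methods 1·2): 0.77 vs {0.42, 0.38, 0.44, 0.51} → pass.
IT (methods 1·2): 0.51 vs {0.31, 0.41, 0.44, 0.51} → fail.
1 of 3 fail.

1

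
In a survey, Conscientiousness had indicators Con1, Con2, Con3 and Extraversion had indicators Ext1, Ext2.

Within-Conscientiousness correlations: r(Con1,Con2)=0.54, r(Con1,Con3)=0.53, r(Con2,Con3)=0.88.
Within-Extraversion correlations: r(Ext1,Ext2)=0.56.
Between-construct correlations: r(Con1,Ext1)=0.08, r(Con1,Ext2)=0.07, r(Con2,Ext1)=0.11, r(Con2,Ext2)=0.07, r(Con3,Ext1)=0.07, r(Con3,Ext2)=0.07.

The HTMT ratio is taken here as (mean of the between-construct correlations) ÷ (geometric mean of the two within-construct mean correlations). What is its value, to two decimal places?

Mean heterotrait r = 0.47/6 = 0.0783.
Mean within-Con = 1.95/3 = 0.6500; mean within-Ext = 0.56/1 = 0.5600.
Geometric mean = √(0.6500 × 0.5600) = 0.6033.
HTMT = 0.0783 / 0.6033 = 0.13.

0.13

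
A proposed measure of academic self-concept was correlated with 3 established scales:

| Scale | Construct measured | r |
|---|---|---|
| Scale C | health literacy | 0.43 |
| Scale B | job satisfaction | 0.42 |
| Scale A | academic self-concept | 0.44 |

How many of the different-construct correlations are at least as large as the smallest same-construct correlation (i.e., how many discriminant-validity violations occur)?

0

Convergent (same construct = academic self-concept): Scale A.
Smallest convergent = 0.44. Discriminant values: 0.43, 0.42; count ≥ 0.44 → 0.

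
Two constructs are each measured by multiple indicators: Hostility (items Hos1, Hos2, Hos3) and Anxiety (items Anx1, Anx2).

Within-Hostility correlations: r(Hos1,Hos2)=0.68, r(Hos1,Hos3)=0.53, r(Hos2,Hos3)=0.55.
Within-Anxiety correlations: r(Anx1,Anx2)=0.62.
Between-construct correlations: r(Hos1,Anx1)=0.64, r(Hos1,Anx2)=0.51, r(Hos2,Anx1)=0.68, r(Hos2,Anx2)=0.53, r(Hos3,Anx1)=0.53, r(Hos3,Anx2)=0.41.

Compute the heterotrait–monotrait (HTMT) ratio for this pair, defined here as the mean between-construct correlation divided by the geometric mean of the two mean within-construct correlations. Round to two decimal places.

Between-construct mean = 3.30/6 = 0.5500.
Mean within-Hos = 1.76/3 = 0.5867; mean within-Anx = 0.62/1 = 0.6200.
Geometric mean = √(0.5867 × 0.6200) = 0.6031.
HTMT = 0.5500 / 0.6031 = 0.91.

0.91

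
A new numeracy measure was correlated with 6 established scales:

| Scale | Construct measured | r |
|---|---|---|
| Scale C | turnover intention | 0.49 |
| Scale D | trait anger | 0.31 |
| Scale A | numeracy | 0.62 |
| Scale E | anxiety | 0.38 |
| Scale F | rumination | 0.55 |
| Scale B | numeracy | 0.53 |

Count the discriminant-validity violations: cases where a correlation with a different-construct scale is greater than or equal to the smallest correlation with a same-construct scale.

1

Convergent (same construct = numeracy): Scale A, Scale B.
Smallest convergent = 0.53. Discriminant values: 0.49, 0.31, 0.38, 0.55; count ≥ 0.53 → 1.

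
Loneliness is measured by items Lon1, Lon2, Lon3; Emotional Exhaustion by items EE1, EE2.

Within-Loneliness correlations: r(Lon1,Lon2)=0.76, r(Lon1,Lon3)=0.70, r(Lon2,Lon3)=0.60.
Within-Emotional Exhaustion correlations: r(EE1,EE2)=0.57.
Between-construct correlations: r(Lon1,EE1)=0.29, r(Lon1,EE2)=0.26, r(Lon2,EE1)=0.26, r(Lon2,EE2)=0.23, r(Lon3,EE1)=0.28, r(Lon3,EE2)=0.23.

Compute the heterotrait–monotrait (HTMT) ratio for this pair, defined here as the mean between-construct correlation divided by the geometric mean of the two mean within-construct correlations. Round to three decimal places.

0.413

Mean heterotrait r = 1.55/6 = 0.2583.
Mean within-Lon = 2.06/3 = 0.6867; mean within-EE = 0.57/1 = 0.5700.
Geometric mean = √(0.6867 × 0.5700) = 0.6256.
HTMT = 0.2583 / 0.6256 = 0.413.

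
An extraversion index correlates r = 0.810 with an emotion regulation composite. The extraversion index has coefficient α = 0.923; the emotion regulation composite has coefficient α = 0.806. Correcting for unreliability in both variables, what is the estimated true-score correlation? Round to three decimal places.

0.939

r_true = r_obs / √(r_xx · r_yy) = 0.810 / √(0.923 × 0.806) = 0.810 / √0.743938 = 0.810 / 0.8625 ≈ 0.939.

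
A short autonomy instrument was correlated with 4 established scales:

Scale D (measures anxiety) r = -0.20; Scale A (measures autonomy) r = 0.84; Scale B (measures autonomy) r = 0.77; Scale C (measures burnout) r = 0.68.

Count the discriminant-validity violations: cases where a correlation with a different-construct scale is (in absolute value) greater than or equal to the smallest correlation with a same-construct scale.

0

Convergent (same construct = autonomy): Scale A, Scale B.
Smallest convergent = 0.77. Discriminant |r|: 0.20, 0.68; count ≥ 0.77 → 0.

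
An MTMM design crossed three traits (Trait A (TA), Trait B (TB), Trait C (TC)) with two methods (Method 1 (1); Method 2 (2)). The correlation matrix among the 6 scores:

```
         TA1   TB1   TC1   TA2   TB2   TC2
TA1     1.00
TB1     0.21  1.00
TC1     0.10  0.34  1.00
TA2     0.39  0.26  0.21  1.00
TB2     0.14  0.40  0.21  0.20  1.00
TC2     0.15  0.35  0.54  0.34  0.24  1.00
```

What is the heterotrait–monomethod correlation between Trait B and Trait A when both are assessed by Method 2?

Different traits, same method: r(TB2, TA2) = 0.20.

0.20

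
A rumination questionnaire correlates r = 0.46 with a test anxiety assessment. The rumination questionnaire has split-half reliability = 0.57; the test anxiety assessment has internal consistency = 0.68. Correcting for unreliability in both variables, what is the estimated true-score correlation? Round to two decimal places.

r_true = r_obs / √(r_xx · r_yy) = 0.46 / √(0.57 × 0.68) = 0.46 / √0.3876 = 0.46 / 0.6226 ≈ 0.74.

0.74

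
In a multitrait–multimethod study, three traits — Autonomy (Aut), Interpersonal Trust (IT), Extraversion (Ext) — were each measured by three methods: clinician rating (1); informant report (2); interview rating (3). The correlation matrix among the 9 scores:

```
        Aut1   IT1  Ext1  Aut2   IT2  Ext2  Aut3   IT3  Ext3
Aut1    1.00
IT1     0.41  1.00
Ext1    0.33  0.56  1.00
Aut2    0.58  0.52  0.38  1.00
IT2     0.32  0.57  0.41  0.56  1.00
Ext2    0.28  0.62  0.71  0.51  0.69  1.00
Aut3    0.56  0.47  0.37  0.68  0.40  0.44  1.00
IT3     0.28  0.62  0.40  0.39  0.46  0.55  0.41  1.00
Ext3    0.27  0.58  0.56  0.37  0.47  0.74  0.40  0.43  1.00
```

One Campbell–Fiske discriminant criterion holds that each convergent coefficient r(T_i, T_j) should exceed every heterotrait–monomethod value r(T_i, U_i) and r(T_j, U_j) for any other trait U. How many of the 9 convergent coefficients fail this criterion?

Checking each validity diagonal entry against its comparison values:
Aut (methods 1·2): 0.58 vs {0.41, 0.56, 0.33, 0.51} → pass.
Aut (methods 1·3): 0.56 vs {0.41, 0.41, 0.33, 0.40} → pass.
Aut (methods 2·3): 0.68 vs {0.56, 0.41, 0.51, 0.40} → pass.
IT (methods 1·2): 0.57 vs {0.41, 0.56, 0.56, 0.69} → fail.
IT (methods 1·3): 0.62 vs {0.41, 0.41, 0.56, 0.43} → pass.
IT (methods 2·3): 0.46 vs {0.56, 0.41, 0.69, 0.43} → fail.
Ext (methods 1·2): 0.71 vs {0.33, 0.51, 0.56, 0.69} → pass.
Ext (methods 1·3): 0.56 vs {0.33, 0.40, 0.56, 0.43} → fail.
Ext (methods 2·3): 0.74 vs {0.51, 0.40, 0.69, 0.43} → pass.
3 of 9 fail.

3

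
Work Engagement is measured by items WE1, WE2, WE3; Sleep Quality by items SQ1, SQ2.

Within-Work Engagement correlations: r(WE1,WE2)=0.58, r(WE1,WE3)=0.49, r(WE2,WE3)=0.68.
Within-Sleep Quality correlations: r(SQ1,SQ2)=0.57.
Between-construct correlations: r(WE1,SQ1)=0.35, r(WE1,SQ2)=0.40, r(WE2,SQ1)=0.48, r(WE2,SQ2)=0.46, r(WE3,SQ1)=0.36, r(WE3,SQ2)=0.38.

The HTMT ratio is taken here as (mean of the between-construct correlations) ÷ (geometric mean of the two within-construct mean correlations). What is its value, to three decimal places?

Between-construct mean = 2.43/6 = 0.4050.
Mean within-WE = 1.75/3 = 0.5833; mean within-SQ = 0.57/1 = 0.5700.
Geometric mean = √(0.5833 × 0.5700) = 0.5766.
HTMT = 0.4050 / 0.5766 = 0.702.

0.702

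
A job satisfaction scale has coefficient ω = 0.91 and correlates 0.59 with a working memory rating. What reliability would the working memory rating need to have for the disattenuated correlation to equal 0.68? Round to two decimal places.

0.83

r_true = r_obs / √(r_xx · r_yy) ⇒ 0.68 = 0.59 / √(0.91 · r_yy).
√(0.91 · r_yy) = 0.59 / 0.68 = 0.8676; 0.91 · r_yy = 0.7527; r_yy = 0.7527 / 0.91 ≈ 0.83.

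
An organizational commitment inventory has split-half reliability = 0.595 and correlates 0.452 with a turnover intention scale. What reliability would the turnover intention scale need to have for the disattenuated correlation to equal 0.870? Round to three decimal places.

0.454

r_true = r_obs / √(r_xx · r_yy) ⇒ 0.870 = 0.452 / √(0.595 · r_yy).
√(0.595 · r_yy) = 0.452 / 0.870 = 0.5195; 0.595 · r_yy = 0.2699; r_yy = 0.2699 / 0.595 ≈ 0.454.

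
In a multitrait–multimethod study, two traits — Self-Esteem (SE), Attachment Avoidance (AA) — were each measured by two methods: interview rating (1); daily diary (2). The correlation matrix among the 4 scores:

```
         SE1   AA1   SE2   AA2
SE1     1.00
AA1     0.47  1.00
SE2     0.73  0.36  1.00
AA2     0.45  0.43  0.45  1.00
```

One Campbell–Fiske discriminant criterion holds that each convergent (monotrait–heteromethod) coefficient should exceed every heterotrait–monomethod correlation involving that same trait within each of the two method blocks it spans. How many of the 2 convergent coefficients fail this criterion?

1

Each convergent coefficient versus the relevant comparison correlations:
SE (methods 1·2): 0.73 vs {0.47, 0.45} → pass.
AA (methods 1·2): 0.43 vs {0.47, 0.45} → fail.
1 of 2 fail.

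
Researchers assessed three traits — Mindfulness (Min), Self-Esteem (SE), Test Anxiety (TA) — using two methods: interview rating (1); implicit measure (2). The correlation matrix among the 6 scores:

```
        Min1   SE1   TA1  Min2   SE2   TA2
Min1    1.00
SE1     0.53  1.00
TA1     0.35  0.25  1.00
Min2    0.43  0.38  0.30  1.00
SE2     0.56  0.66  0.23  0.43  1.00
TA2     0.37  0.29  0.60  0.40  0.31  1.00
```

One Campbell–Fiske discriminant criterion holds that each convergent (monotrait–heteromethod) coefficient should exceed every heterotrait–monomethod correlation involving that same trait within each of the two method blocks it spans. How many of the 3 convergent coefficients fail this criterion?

1

Each convergent coefficient versus the relevant comparison correlations:
Min (methods 1·2): 0.43 vs {0.53, 0.43, 0.35, 0.40} → fail.
SE (methods 1·2): 0.66 vs {0.53, 0.43, 0.25, 0.31} → pass.
TA (methods 1·2): 0.60 vs {0.35, 0.40, 0.25, 0.31} → pass.
1 of 3 fail.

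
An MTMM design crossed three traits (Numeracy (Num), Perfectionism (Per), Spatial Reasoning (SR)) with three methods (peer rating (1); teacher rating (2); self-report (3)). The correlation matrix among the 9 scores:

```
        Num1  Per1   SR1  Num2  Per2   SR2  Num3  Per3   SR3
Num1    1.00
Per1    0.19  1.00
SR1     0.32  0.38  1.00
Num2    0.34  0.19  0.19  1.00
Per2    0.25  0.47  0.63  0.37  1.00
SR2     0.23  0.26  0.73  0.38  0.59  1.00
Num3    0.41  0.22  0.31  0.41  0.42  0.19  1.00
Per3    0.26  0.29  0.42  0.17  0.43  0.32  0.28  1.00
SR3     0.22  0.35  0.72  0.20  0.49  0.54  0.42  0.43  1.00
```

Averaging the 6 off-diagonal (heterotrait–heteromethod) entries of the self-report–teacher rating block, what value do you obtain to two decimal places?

HTHM values (method 3 × method 2): 0.42, 0.19, 0.17, 0.32, 0.20, 0.49; mean = 1.79/6 = 0.30.

0.30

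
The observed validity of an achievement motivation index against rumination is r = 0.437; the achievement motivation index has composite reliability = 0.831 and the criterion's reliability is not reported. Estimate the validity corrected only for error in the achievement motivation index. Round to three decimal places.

0.479

Single correction: r_c = r_obs / √r_xx = 0.437 / √0.831 = 0.437 / 0.9116 ≈ 0.479.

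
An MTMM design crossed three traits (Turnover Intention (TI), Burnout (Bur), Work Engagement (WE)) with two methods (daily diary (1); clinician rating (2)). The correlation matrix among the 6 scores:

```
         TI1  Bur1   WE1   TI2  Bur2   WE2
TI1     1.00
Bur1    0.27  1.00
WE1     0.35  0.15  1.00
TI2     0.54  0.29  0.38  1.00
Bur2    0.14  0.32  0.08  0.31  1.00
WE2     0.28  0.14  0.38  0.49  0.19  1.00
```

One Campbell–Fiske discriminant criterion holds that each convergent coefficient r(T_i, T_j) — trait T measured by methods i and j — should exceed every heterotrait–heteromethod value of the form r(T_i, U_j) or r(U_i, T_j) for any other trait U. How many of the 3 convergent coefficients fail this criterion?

Convergent coefficients and their comparison sets:
TI (methods 1·2): 0.54 vs {0.14, 0.29, 0.28, 0.38} → pass.
Bur (methods 1·2): 0.32 vs {0.29, 0.14, 0.14, 0.08} → pass.
WE (methods 1·2): 0.38 vs {0.38, 0.28, 0.08, 0.14} → fail.
1 of 3 fail.

1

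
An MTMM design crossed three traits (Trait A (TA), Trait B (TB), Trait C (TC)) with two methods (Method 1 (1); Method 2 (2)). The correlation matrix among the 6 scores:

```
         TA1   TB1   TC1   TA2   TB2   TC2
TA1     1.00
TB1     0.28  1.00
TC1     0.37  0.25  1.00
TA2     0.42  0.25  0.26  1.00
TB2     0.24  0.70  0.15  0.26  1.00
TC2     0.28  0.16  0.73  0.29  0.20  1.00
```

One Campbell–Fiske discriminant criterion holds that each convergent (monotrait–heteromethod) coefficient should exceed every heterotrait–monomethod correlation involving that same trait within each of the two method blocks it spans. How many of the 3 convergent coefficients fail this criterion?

Convergent coefficients and their comparison sets:
TA (methods 1·2): 0.42 vs {0.28, 0.26, 0.37, 0.29} → pass.
TB (methods 1·2): 0.70 vs {0.28, 0.26, 0.25, 0.20} → pass.
TC (methods 1·2): 0.73 vs {0.37, 0.29, 0.25, 0.20} → pass.
0 of 3 fail.

0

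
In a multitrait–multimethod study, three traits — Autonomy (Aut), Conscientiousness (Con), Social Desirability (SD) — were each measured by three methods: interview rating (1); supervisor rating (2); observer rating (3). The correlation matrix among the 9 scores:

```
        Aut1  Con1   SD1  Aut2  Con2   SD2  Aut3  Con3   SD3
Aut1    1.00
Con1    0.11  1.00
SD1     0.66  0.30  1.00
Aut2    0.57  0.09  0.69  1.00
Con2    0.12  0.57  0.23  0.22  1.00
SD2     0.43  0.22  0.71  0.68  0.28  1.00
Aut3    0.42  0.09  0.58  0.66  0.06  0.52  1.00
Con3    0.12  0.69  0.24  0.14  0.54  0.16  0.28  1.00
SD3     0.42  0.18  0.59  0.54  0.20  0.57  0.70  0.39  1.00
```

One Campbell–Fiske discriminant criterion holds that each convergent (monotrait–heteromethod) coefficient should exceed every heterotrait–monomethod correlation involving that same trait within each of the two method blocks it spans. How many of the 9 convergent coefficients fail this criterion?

Each convergent coefficient versus the relevant comparison correlations:
Aut (methods 1·2): 0.57 vs {0.11, 0.22, 0.66, 0.68} → fail.
Aut (methods 1·3): 0.42 vs {0.11, 0.28, 0.66, 0.70} → fail.
Aut (methods 2·3): 0.66 vs {0.22, 0.28, 0.68, 0.70} → fail.
Con (methods 1·2): 0.57 vs {0.11, 0.22, 0.30, 0.28} → pass.
Con (methods 1·3): 0.69 vs {0.11, 0.28, 0.30, 0.39} → pass.
Con (methods 2·3): 0.54 vs {0.22, 0.28, 0.28, 0.39} → pass.
SD (methods 1·2): 0.71 vs {0.66, 0.68, 0.30, 0.28} → pass.
SD (methods 1·3): 0.59 vs {0.66, 0.70, 0.30, 0.39} → fail.
SD (methods 2·3): 0.57 vs {0.68, 0.70, 0.28, 0.39} → fail.
5 of 9 fail.

5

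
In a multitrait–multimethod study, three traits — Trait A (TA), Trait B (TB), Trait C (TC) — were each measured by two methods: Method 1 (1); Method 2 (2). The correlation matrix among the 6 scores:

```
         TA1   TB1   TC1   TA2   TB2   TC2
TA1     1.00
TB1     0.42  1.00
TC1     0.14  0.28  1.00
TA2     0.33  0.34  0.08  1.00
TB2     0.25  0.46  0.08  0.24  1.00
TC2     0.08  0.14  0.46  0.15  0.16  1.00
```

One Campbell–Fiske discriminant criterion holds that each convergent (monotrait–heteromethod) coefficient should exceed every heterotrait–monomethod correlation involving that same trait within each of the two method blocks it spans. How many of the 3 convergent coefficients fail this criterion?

1

Checking each validity diagonal entry against its comparison values:
TA (methods 1·2): 0.33 vs {0.42, 0.24, 0.14, 0.15} → fail.
TB (methods 1·2): 0.46 vs {0.42, 0.24, 0.28, 0.16} → pass.
TC (methods 1·2): 0.46 vs {0.14, 0.15, 0.28, 0.16} → pass.
1 of 3 fail.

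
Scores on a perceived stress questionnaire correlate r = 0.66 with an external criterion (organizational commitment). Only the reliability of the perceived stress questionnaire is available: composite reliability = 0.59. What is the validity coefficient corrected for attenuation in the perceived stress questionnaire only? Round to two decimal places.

Single correction: r_c = r_obs / √r_xx = 0.66 / √0.59 = 0.66 / 0.7681 ≈ 0.86.

0.86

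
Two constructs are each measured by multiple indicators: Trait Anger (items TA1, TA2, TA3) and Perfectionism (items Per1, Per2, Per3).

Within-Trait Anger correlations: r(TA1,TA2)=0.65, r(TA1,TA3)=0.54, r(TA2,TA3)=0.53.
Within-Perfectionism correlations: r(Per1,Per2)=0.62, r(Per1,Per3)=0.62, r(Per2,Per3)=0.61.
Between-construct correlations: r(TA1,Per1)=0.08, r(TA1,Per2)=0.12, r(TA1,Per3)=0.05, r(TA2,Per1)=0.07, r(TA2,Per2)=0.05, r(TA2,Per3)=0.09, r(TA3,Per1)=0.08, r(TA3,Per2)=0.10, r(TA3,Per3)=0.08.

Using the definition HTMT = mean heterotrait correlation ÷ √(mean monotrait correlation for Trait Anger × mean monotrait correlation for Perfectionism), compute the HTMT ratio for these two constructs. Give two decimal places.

0.13

Between-construct mean = 0.72/9 = 0.0800.
Mean within-TA = 1.72/3 = 0.5733; mean within-Per = 1.85/3 = 0.6167.
Geometric mean = √(0.5733 × 0.6167) = 0.5946.
HTMT = 0.0800 / 0.5946 = 0.13.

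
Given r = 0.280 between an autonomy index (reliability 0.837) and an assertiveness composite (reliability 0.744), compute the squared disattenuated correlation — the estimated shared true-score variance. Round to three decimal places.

0.126

Disattenuated r = 0.280 / √(0.837 × 0.744) = 0.280 / 0.7891 = 0.3548.
Shared true-score variance = 0.3548² = 0.1259 ≈ 0.126.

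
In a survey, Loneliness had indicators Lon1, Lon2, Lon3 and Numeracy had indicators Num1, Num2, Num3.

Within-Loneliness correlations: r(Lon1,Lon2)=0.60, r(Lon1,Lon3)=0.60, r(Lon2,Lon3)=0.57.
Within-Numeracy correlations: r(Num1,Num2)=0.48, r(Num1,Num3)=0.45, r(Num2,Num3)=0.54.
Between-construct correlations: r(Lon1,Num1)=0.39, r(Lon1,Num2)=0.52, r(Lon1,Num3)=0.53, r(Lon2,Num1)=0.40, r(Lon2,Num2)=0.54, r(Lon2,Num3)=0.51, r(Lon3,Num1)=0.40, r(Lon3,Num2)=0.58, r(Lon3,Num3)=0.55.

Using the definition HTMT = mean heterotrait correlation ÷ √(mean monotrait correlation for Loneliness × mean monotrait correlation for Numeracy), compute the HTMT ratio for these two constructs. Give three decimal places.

Mean heterotrait r = 4.42/9 = 0.4911.
Mean within-Lon = 1.77/3 = 0.5900; mean within-Num = 1.47/3 = 0.4900.
Geometric mean = √(0.5900 × 0.4900) = 0.5377.
HTMT = 0.4911 / 0.5377 = 0.913.

0.913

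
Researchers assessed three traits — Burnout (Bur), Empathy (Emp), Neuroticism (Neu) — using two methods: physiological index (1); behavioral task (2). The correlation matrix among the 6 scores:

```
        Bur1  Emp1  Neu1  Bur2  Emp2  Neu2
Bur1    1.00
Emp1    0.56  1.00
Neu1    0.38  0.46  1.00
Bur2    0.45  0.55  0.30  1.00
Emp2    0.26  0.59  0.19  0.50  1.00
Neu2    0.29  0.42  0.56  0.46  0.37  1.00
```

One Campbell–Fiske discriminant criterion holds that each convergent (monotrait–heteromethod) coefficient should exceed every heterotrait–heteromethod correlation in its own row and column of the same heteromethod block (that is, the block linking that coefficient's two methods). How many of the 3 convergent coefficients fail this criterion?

1

Each convergent coefficient versus the relevant comparison correlations:
Bur (methods 1·2): 0.45 vs {0.26, 0.55, 0.29, 0.30} → fail.
Emp (methods 1·2): 0.59 vs {0.55, 0.26, 0.42, 0.19} → pass.
Neu (methods 1·2): 0.56 vs {0.30, 0.29, 0.19, 0.42} → pass.
1 of 3 fail.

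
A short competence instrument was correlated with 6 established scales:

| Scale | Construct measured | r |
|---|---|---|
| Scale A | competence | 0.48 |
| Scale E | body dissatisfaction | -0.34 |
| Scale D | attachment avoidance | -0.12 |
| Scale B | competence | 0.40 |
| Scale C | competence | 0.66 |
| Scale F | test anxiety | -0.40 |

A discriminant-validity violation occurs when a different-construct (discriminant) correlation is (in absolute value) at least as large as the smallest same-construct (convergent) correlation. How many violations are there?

Convergent (same construct = competence): Scale A, Scale B, Scale C.
Smallest convergent = 0.40. Discriminant |r|: 0.34, 0.12, 0.40; count ≥ 0.40 → 1.

1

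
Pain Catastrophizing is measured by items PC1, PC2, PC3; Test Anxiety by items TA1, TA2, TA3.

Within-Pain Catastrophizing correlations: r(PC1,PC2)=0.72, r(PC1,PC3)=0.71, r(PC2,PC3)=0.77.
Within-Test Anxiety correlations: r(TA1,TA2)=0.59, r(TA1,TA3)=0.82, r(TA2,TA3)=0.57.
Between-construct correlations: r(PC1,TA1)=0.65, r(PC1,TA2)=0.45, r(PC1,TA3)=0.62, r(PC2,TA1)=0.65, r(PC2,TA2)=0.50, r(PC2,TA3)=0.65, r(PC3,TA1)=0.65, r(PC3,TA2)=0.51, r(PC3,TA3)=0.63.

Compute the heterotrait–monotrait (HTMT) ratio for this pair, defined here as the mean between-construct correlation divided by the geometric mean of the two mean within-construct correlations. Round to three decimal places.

Mean between = 5.31/9 = 0.5900.
Mean within-PC = 2.20/3 = 0.7333; mean within-TA = 1.98/3 = 0.6600.
Geometric mean = √(0.7333 × 0.6600) = 0.6957.
HTMT = 0.5900 / 0.6957 = 0.848.

0.848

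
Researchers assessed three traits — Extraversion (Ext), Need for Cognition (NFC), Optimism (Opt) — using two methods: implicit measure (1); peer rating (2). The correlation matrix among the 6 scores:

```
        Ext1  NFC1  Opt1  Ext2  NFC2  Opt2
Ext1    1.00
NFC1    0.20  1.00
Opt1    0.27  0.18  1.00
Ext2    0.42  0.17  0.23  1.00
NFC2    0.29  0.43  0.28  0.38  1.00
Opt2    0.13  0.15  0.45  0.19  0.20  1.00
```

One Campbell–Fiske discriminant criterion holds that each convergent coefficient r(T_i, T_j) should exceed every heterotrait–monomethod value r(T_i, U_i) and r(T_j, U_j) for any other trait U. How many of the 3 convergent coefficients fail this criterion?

Checking each validity diagonal entry against its comparison values:
Ext (methods 1·2): 0.42 vs {0.20, 0.38, 0.27, 0.19} → pass.
NFC (methods 1·2): 0.43 vs {0.20, 0.38, 0.18, 0.20} → pass.
Opt (methods 1·2): 0.45 vs {0.27, 0.19, 0.18, 0.20} → pass.
0 of 3 fail.

0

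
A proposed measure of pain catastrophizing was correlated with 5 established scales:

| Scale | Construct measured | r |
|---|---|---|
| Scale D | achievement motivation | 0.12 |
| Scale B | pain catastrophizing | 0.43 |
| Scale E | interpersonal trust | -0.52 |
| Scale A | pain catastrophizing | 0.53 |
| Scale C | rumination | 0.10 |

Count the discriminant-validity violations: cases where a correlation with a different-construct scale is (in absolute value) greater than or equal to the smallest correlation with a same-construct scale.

Convergent (same construct = pain catastrophizing): Scale B, Scale A.
Smallest convergent = 0.43. Discriminant |r|: 0.12, 0.52, 0.10; count ≥ 0.43 → 1.

1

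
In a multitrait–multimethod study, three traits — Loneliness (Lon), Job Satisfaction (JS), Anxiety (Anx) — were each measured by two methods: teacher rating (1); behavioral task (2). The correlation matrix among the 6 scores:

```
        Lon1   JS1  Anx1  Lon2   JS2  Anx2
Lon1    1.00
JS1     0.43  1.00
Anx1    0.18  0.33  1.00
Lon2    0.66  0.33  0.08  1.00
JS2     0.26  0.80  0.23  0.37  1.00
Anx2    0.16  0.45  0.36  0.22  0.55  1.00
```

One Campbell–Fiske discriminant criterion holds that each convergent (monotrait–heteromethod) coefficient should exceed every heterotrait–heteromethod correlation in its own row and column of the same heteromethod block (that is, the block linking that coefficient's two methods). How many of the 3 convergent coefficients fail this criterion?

1

Checking each validity diagonal entry against its comparison values:
Lon (methods 1·2): 0.66 vs {0.26, 0.33, 0.16, 0.08} → pass.
JS (methods 1·2): 0.80 vs {0.33, 0.26, 0.45, 0.23} → pass.
Anx (methods 1·2): 0.36 vs {0.08, 0.16, 0.23, 0.45} → fail.
1 of 3 fail.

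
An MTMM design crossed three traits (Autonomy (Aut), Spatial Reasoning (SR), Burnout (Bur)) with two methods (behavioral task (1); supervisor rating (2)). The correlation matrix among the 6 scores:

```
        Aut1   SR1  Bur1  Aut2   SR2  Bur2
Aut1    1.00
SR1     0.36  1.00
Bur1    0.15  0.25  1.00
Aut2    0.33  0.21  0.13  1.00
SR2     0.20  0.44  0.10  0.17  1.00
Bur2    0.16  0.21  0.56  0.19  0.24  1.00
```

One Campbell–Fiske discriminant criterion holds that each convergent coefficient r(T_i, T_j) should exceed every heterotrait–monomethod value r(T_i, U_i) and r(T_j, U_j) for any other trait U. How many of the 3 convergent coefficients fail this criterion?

1

Checking each validity diagonal entry against its comparison values:
Aut (methods 1·2): 0.33 vs {0.36, 0.17, 0.15, 0.19} → fail.
SR (methods 1·2): 0.44 vs {0.36, 0.17, 0.25, 0.24} → pass.
Bur (methods 1·2): 0.56 vs {0.15, 0.19, 0.25, 0.24} → pass.
1 of 3 fail.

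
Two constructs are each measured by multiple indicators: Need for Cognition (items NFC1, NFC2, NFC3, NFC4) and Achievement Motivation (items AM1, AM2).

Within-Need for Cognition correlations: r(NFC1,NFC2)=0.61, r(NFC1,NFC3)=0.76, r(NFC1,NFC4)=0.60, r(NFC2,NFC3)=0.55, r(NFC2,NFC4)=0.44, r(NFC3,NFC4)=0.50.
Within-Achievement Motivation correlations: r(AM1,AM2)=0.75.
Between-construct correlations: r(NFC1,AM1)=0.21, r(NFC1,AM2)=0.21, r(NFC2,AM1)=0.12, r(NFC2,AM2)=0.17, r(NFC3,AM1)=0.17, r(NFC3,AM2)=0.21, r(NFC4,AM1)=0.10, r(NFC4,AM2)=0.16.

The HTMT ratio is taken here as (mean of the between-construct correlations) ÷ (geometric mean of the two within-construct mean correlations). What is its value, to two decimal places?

0.26

Mean heterotrait r = 1.35/8 = 0.1688.
Mean within-NFC = 3.46/6 = 0.5767; mean within-AM = 0.75/1 = 0.7500.
Geometric mean = √(0.5767 × 0.7500) = 0.6577.
HTMT = 0.1688 / 0.6577 = 0.26.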